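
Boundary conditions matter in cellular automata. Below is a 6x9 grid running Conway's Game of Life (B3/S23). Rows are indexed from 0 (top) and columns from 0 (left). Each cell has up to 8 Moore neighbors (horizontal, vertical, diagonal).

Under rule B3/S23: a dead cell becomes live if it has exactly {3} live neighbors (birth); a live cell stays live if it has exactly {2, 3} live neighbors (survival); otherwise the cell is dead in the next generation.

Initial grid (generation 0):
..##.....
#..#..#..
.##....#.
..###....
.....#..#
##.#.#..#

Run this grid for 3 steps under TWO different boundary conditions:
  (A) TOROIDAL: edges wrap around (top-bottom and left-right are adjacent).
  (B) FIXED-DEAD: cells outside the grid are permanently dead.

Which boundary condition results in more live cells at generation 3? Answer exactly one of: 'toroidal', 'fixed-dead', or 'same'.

Under TOROIDAL boundary, generation 3:
#....#.##
..#..#...
.#.......
#.####...
..##.#.##
...##..##
Population = 21

Under FIXED-DEAD boundary, generation 3:
..###....
....#....
##.......
##.#.#...
###..#...
.........
Population = 14

Comparison: toroidal=21, fixed-dead=14 -> toroidal

Answer: toroidal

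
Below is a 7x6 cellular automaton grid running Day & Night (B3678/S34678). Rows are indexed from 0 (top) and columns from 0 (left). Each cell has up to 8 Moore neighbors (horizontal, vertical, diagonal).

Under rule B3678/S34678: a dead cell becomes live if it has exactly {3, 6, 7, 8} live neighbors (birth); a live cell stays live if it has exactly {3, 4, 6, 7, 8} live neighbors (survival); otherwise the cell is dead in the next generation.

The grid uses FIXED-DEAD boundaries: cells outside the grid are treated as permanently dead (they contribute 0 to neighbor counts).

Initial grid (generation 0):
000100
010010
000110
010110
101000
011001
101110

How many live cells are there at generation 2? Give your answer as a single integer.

Simulating step by step:
Generation 0 (given above): 17 live cells
Generation 1: 14 live cells
000000
001010
000111
000110
001010
101010
001100
Generation 2: 13 live cells
000000
000011
001001
001000
010111
001100
010100
Population at generation 2: 13

Answer: 13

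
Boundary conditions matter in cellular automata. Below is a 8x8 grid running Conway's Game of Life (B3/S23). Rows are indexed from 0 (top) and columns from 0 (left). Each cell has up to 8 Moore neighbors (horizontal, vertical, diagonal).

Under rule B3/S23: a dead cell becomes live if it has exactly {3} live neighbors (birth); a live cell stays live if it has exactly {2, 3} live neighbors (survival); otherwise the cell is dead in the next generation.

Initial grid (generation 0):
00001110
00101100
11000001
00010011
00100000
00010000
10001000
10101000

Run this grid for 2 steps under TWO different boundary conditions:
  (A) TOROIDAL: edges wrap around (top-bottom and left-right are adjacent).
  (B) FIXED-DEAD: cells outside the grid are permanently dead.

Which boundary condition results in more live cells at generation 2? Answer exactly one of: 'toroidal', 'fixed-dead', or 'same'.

Under TOROIDAL boundary, generation 2:
01011110
00000000
00000100
00000111
01010000
00011000
10111000
01100100
Population = 20

Under FIXED-DEAD boundary, generation 2:
00111100
01000010
10000101
00000111
01010000
00011000
00011000
00100000
Population = 19

Comparison: toroidal=20, fixed-dead=19 -> toroidal

Answer: toroidal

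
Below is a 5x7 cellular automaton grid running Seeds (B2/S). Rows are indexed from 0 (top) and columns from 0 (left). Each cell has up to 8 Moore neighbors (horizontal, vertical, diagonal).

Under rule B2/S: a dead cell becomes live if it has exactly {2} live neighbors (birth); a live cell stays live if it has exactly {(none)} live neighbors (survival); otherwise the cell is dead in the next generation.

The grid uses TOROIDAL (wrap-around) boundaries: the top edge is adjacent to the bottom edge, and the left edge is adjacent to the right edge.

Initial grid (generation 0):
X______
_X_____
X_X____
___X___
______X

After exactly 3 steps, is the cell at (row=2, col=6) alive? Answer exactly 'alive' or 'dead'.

Answer: alive

Derivation:
Simulating step by step:
Generation 0 (given above): 6 live cells
Generation 1: 10 live cells
_X____X
__X___X
___X___
XXX___X
X______
Generation 2: 8 live cells
__X__X_
_X_X_X_
_____X_
___X___
_____X_
Generation 3: 9 live cells
_X_X___
_______
___X__X
_____XX
__XX__X

Cell (2,6) at generation 3: 1 -> alive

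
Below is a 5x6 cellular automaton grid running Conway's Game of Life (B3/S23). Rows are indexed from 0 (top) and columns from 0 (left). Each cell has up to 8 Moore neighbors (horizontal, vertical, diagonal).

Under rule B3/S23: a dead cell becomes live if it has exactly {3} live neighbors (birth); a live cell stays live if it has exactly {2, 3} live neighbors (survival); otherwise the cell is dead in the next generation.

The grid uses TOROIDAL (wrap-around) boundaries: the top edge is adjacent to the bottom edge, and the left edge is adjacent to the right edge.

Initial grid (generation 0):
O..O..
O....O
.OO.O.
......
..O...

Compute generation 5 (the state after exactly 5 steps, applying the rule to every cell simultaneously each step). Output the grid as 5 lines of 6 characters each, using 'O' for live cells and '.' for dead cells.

Simulating step by step:
Generation 0 (given above): 8 live cells
Generation 1: 14 live cells
OO...O
O.OOOO
OO...O
.OOO..
......
Generation 2: 7 live cells
.OOO..
..OO..
......
.OO...
......
Generation 3: 7 live cells
.O.O..
.O.O..
.O.O..
......
...O..
Generation 4: 8 live cells
...OO.
OO.OO.
......
..O...
..O...
Generation 5: 11 live cells
(generation 5 grid is the final answer)

Answer: .O..OO
..OOOO
.OOO..
......
..O...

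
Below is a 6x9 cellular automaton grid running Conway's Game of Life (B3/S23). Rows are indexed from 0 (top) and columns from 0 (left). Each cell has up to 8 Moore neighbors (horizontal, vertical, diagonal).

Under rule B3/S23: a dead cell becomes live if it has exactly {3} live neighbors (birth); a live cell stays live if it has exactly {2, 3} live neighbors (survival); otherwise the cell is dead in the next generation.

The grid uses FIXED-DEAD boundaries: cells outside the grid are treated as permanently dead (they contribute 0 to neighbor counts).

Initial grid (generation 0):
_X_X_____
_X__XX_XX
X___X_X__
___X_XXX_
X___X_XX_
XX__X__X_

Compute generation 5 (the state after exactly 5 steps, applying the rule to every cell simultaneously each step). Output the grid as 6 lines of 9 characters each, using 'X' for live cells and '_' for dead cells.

Answer: _________
_X_XXX___
X_____X__
X_X_X____
X________
_X_______

Derivation:
Simulating step by step:
Generation 0 (given above): 22 live cells
Generation 1: 23 live cells
__X_X____
XXXXXXXX_
___X____X
___X_____
XX_XX___X
XX___XXX_
Generation 2: 26 live cells
__X_X_X__
_X___XXX_
_X___XXX_
___X_____
XX_XXXXX_
XXX_XXXX_
Generation 3: 17 live cells
______XX_
_XX_X____
__X_XX_X_
XX_X_____
X______X_
X_X____X_
Generation 4: 16 live cells
_________
_XX_X__X_
X___XX___
XXXXX_X__
X_X______
_X_______
Generation 5: 11 live cells
(generation 5 grid is the final answer)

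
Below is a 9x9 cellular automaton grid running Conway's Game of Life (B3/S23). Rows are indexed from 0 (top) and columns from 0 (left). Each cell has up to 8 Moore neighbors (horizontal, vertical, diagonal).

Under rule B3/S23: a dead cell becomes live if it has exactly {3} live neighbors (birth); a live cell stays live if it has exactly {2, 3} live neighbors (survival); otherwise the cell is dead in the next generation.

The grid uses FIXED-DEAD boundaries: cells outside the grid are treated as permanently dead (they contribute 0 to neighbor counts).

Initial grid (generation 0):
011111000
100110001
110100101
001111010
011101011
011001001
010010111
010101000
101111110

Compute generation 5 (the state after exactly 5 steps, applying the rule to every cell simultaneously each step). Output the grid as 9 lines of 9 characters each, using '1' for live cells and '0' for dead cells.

Answer: 000000000
001011110
000011001
000000111
100010011
100100011
010000011
010100000
011100000

Derivation:
Simulating step by step:
Generation 0 (given above): 44 live cells
Generation 1: 31 live cells
011001000
100000010
110000101
100001000
000001011
100001000
110110111
110000001
011101100
Generation 2: 28 live cells
010000000
101000110
110000110
110001001
000011000
110001000
001011111
000000001
111000000
Generation 3: 31 live cells
010000000
101000110
001001001
110011010
000011100
010100010
010011111
001101101
010000000
Generation 4: 28 live cells
010000000
001000110
101111001
010100010
111100010
001100001
010000001
011100001
001000000
Generation 5: 27 live cells
(generation 5 grid is the final answer)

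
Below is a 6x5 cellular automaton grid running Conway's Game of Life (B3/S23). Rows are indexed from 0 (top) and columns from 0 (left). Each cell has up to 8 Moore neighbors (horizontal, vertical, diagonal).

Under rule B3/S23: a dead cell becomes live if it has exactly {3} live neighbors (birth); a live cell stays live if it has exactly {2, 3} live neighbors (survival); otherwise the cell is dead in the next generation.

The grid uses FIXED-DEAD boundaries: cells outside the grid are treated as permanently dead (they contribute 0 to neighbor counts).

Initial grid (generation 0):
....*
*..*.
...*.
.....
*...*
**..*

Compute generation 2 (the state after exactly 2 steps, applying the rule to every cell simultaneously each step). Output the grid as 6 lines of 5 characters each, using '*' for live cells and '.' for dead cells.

Simulating step by step:
Generation 0 (given above): 9 live cells
Generation 1: 6 live cells
.....
...**
.....
.....
**...
**...
Generation 2: 4 live cells
(generation 2 grid is the final answer)

Answer: .....
.....
.....
.....
**...
**...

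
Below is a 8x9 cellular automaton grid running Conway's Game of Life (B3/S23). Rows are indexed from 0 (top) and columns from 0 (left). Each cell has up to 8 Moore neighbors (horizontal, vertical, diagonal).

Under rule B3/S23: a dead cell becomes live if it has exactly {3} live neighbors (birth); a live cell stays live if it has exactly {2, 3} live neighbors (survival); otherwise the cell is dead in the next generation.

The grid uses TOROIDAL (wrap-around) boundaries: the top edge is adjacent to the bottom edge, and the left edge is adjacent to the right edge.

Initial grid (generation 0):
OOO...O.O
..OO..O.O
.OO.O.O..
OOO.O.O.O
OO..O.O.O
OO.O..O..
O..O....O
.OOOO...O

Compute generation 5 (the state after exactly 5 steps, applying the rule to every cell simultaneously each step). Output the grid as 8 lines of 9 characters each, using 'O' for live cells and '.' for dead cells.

Simulating step by step:
Generation 0 (given above): 36 live cells
Generation 1: 19 live cells
....OO..O
......O.O
....O.O.O
....O.O.O
....O.O..
...OOO...
.......OO
....O....
Generation 2: 26 live cells
....OO.O.
O...O.O.O
O.....O.O
...OO.O..
......OO.
...OOOOO.
...O.O...
....OO.OO
Generation 3: 19 live cells
O..O.....
O...O.O..
O..OO.O.O
......O.O
.........
...O...O.
...O....O
...O...OO
Generation 4: 27 live cells
O..OO..O.
OO..O..O.
O..OO.O.O
O....O..O
.......O.
.........
..OOO...O
O.OOO..OO
Generation 5: 25 live cells
(generation 5 grid is the final answer)

Answer: .....OOO.
.OO...OO.
...OO.O..
O...OOO..
........O
...O.....
OOO.O..OO
O....O.O.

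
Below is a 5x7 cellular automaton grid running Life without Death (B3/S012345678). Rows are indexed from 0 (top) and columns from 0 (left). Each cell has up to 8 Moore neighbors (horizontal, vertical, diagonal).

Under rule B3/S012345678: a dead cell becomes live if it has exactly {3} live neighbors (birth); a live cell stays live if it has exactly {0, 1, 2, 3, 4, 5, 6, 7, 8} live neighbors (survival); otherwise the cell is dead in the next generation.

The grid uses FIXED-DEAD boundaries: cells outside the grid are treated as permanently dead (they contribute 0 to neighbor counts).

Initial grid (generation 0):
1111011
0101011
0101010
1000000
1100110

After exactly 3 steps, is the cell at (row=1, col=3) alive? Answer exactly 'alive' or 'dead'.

Answer: alive

Derivation:
Simulating step by step:
Generation 0 (given above): 18 live cells
Generation 1: 22 live cells
1111011
0101011
1101011
1010010
1100110
Generation 2: 23 live cells
1111011
0101011
1101011
1011010
1100110
Generation 3: 25 live cells
1111011
0101011
1101011
1011010
1111110

Cell (1,3) at generation 3: 1 -> alive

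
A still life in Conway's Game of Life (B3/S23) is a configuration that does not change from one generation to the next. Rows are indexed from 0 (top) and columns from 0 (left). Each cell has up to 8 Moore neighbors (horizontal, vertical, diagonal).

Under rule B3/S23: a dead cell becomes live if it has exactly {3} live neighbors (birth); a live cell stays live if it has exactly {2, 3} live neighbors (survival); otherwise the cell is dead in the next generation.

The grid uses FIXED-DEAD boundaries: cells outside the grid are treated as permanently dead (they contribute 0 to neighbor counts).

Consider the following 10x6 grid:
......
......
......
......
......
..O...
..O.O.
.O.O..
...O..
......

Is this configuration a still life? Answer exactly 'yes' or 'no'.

Answer: no

Derivation:
Compute generation 1 and compare to generation 0 (given above):
Generation 1:
......
......
......
......
......
...O..
.OO...
...OO.
..O...
......
Cell (5,2) differs: gen0=1 vs gen1=0 -> NOT a still life.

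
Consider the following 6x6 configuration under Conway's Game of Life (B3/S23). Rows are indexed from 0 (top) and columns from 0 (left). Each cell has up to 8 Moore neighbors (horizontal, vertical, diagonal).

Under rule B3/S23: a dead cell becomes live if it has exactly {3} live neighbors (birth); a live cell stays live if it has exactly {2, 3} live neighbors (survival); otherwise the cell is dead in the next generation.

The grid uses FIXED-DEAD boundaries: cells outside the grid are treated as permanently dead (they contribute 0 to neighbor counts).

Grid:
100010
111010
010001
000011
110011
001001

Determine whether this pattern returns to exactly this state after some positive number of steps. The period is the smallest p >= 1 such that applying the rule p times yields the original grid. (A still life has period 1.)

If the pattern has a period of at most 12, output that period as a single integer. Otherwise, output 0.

Answer: 0

Derivation:
Simulating and comparing each generation to the original:
Gen 0 (original, given above): 16 live cells
Gen 1: 19 live cells, differs from original
Gen 2: 12 live cells, differs from original
Gen 3: 13 live cells, differs from original
Gen 4: 13 live cells, differs from original
Gen 5: 11 live cells, differs from original
Gen 6: 11 live cells, differs from original
Gen 7: 11 live cells, differs from original
Gen 8: 15 live cells, differs from original
Gen 9: 8 live cells, differs from original
Gen 10: 5 live cells, differs from original
Gen 11: 4 live cells, differs from original
Gen 12: 4 live cells, differs from original
No period found within 12 steps.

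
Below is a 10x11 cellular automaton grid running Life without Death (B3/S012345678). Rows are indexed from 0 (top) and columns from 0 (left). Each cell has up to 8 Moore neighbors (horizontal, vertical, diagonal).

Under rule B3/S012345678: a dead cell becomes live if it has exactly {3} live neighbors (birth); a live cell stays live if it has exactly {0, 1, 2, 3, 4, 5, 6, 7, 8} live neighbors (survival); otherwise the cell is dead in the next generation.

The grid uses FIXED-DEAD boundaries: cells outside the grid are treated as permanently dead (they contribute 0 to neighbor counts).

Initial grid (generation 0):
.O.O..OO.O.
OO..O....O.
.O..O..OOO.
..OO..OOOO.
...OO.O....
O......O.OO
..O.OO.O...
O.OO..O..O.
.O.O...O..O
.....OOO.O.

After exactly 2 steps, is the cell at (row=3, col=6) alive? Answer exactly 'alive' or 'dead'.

Answer: alive

Derivation:
Simulating step by step:
Generation 0 (given above): 44 live cells
Generation 1: 68 live cells
OOOO..OOOO.
OO.OOOO..OO
OO..OOOOOOO
..OO..OOOO.
..OOOOO...O
O......OOOO
..O.OO.O.OO
O.OO.OOOOO.
.O.OOO.O.OO
.....OOOOO.
Generation 2: 73 live cells
OOOO..OOOOO
OO.OOOO..OO
OO..OOOOOOO
..OO..OOOO.
.OOOOOO...O
OOO....OOOO
..O.OO.O.OO
O.OO.OOOOO.
.O.OOO.O.OO
.....OOOOOO

Cell (3,6) at generation 2: 1 -> alive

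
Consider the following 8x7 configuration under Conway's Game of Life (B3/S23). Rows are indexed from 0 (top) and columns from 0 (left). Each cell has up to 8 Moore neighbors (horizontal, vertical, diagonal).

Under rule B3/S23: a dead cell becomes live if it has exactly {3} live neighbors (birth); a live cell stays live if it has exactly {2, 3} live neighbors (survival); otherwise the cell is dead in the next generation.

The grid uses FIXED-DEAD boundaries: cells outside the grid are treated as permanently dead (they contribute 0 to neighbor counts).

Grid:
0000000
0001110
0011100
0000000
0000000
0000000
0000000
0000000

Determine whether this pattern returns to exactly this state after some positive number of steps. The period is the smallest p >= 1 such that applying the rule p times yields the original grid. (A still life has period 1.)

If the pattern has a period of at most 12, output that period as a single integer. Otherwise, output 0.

Answer: 2

Derivation:
Simulating and comparing each generation to the original:
Gen 0 (original, given above): 6 live cells
Gen 1: 6 live cells, differs from original
Gen 2: 6 live cells, MATCHES original -> period = 2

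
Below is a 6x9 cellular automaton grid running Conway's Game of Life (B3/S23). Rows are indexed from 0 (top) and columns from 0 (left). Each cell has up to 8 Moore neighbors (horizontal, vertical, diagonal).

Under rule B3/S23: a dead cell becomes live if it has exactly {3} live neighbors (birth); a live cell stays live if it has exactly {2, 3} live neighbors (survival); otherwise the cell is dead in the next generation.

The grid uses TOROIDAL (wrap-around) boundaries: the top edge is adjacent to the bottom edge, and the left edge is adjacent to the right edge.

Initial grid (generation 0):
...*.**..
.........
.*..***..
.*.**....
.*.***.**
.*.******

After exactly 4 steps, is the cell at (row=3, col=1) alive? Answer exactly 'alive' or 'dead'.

Answer: dead

Derivation:
Simulating step by step:
Generation 0 (given above): 23 live cells
Generation 1: 11 live cells
..**.....
.........
..****...
.*.....*.
.*......*
........*
Generation 2: 11 live cells
.........
.........
..***....
**.**....
.......**
*.*......
Generation 3: 12 live cells
.........
...*.....
.**.*....
**..*...*
..**....*
........*
Generation 4: 12 live cells
.........
..**.....
.**.*....
....*...*
.***...**
.........

Cell (3,1) at generation 4: 0 -> dead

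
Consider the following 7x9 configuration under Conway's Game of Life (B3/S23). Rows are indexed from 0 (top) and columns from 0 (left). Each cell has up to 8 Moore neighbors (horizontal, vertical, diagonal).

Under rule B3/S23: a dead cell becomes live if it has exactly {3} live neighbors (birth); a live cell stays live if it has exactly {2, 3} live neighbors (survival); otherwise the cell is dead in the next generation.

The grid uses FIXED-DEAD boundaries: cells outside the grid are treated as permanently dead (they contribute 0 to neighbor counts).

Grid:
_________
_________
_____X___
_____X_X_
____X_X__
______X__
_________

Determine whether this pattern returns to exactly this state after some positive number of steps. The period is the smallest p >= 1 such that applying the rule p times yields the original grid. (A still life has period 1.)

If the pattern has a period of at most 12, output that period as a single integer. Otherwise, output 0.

Simulating and comparing each generation to the original:
Gen 0 (original, given above): 6 live cells
Gen 1: 6 live cells, differs from original
Gen 2: 6 live cells, MATCHES original -> period = 2

Answer: 2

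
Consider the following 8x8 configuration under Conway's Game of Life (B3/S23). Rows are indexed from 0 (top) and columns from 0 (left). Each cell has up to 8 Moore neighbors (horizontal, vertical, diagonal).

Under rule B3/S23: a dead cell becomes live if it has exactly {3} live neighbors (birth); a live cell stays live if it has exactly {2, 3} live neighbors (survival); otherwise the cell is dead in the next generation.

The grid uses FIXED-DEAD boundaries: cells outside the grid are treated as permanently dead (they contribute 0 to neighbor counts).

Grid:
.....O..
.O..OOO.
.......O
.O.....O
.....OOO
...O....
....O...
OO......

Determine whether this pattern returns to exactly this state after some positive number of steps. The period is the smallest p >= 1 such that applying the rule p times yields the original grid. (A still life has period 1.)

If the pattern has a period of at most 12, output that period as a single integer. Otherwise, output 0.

Answer: 0

Derivation:
Simulating and comparing each generation to the original:
Gen 0 (original, given above): 15 live cells
Gen 1: 14 live cells, differs from original
Gen 2: 12 live cells, differs from original
Gen 3: 8 live cells, differs from original
Gen 4: 6 live cells, differs from original
Gen 5: 4 live cells, differs from original
Gen 6: 0 live cells, differs from original
Gen 7: 0 live cells, differs from original
Gen 8: 0 live cells, differs from original
Gen 9: 0 live cells, differs from original
Gen 10: 0 live cells, differs from original
Gen 11: 0 live cells, differs from original
Gen 12: 0 live cells, differs from original
No period found within 12 steps.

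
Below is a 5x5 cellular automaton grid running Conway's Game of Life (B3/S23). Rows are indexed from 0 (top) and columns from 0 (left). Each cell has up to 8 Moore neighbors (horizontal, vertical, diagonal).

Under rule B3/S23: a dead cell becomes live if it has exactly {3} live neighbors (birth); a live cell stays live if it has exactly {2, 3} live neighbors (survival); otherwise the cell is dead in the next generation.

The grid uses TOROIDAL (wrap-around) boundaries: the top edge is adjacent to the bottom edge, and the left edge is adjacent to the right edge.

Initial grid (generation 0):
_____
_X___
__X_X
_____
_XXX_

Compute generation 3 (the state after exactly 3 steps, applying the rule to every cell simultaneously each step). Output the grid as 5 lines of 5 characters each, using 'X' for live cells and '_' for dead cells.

Simulating step by step:
Generation 0 (given above): 6 live cells
Generation 1: 3 live cells
_X___
_____
_____
_X___
__X__
Generation 2: 2 live cells
_____
_____
_____
_____
_XX__
Generation 3: 0 live cells
(generation 3 grid is the final answer)

Answer: _____
_____
_____
_____
_____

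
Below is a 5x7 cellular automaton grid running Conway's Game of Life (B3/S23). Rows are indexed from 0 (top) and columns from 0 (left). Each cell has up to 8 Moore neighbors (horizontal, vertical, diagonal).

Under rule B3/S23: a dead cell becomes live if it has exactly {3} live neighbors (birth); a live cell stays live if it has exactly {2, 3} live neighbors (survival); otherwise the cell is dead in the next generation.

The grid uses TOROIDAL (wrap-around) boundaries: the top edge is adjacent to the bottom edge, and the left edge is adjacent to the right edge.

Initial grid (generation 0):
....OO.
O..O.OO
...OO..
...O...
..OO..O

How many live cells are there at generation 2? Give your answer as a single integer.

Answer: 20

Derivation:
Simulating step by step:
Generation 0 (given above): 12 live cells
Generation 1: 11 live cells
O.O....
...O..O
..OO.OO
.......
..OO.O.
Generation 2: 20 live cells
.OO.O.O
OO.OOOO
..OOOOO
.....OO
.OOO...
Population at generation 2: 20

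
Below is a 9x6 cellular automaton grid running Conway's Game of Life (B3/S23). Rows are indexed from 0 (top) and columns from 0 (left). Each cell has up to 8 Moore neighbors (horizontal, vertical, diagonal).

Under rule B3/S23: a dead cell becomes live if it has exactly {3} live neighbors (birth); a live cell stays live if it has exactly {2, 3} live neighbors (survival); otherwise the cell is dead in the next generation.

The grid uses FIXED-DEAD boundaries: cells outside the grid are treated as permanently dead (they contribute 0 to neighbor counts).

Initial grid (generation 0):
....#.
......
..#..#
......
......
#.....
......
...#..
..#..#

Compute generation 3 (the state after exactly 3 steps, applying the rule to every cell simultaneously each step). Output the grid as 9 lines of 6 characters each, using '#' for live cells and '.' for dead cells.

Simulating step by step:
Generation 0 (given above): 7 live cells
Generation 1: 0 live cells
......
......
......
......
......
......
......
......
......
Generation 2: 0 live cells
......
......
......
......
......
......
......
......
......
Generation 3: 0 live cells
(generation 3 grid is the final answer)

Answer: ......
......
......
......
......
......
......
......
......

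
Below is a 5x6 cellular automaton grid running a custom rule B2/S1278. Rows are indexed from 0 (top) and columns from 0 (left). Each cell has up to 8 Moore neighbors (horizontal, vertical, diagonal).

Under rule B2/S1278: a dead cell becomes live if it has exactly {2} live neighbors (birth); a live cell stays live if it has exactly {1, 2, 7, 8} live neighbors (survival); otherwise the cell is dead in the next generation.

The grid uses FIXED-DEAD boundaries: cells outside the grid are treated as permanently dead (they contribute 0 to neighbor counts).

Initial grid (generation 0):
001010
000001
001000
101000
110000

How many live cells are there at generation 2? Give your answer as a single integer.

Simulating step by step:
Generation 0 (given above): 8 live cells
Generation 1: 14 live cells
000111
011011
001100
101100
101000
Generation 2: 8 live cells
010000
010000
100001
100010
101000
Population at generation 2: 8

Answer: 8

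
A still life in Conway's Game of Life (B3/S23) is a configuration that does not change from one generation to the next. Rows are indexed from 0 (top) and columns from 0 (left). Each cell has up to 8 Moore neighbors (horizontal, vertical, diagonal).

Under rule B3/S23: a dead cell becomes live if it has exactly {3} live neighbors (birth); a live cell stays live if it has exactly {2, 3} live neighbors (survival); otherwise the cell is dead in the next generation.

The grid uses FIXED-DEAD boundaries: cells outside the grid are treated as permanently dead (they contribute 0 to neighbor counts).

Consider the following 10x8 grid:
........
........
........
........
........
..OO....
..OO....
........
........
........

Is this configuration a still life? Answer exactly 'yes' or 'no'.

Compute generation 1 and compare to generation 0 (given above):
Generation 1:
........
........
........
........
........
..OO....
..OO....
........
........
........
The grids are IDENTICAL -> still life.

Answer: yes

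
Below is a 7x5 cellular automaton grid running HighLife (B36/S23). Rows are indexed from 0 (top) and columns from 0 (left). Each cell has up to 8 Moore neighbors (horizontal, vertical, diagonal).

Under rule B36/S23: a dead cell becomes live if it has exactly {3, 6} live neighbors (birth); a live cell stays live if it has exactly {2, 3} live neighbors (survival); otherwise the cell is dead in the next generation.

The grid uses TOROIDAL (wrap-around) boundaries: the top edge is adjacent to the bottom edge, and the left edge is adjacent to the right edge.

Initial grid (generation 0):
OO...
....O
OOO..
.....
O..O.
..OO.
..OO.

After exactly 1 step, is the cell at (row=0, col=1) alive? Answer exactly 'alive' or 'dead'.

Simulating step by step:
Generation 0 (given above): 12 live cells
Generation 1: 18 live cells
OOOOO
..O.O
OO...
O.O.O
..OOO
.O...
...OO

Cell (0,1) at generation 1: 1 -> alive

Answer: alive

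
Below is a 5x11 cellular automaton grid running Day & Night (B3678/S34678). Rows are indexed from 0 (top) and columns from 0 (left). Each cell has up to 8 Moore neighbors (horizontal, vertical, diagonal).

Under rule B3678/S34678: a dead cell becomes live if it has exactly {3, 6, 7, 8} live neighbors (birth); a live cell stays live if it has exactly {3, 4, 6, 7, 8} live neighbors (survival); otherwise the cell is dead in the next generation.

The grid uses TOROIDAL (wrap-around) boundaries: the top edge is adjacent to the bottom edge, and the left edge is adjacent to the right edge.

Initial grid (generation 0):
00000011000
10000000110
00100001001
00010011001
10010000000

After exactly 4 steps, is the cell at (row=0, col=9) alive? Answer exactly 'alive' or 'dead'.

Simulating step by step:
Generation 0 (given above): 14 live cells
Generation 1: 11 live cells
00000000101
00000010101
10000011001
10100000000
00000000000
Generation 2: 9 live cells
00000001000
00000000001
11000001011
01000000001
00000000000
Generation 3: 7 live cells
00000000000
00000000111
00000000011
00000000011
00000000000
Generation 4: 7 live cells
00000000010
00000000011
10000000010
00000000011
00000000000

Cell (0,9) at generation 4: 1 -> alive

Answer: alive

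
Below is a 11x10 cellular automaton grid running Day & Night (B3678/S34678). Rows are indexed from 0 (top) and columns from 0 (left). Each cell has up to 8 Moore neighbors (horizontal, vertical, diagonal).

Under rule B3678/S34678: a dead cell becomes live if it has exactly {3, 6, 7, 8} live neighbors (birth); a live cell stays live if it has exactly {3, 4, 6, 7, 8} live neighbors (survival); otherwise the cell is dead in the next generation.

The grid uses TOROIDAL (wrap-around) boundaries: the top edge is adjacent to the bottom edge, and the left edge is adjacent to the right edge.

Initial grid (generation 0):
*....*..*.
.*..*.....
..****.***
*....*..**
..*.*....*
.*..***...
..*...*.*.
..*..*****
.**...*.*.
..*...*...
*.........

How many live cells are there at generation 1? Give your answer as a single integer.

Answer: 53

Derivation:
Simulating step by step:
Generation 0 (given above): 39 live cells
Generation 1: 53 live cells
.*.......*
*.*.*.**..
.*.****.**
***..***..
.*.**.*.**
..*..*.*..
.*.***.***
..**.*****
.***..****
.......*..
.*.......*
Population at generation 1: 53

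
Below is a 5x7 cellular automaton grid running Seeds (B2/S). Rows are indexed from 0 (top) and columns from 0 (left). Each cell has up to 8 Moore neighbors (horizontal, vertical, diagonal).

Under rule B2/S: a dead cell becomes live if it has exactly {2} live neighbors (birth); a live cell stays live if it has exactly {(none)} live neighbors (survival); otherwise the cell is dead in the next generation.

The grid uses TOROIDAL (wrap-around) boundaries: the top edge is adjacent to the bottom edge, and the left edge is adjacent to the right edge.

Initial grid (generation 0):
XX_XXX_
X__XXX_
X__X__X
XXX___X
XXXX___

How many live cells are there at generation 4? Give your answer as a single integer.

Simulating step by step:
Generation 0 (given above): 20 live cells
Generation 1: 2 live cells
_______
_______
_______
____XX_
_______
Generation 2: 4 live cells
_______
_______
____XX_
_______
____XX_
Generation 3: 6 live cells
____XX_
____XX_
_______
___X__X
_______
Generation 4: 8 live cells
___X__X
___X__X
___X__X
_______
___X__X
Population at generation 4: 8

Answer: 8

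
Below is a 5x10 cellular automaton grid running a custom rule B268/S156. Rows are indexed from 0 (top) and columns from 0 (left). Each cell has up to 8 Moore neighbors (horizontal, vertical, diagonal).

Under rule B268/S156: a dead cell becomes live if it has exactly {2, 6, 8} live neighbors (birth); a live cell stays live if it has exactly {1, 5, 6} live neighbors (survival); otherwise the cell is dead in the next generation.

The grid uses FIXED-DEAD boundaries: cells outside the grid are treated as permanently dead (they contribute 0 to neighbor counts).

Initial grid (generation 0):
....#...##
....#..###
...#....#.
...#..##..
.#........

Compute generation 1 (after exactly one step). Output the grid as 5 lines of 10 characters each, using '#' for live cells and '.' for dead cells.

Answer: ...###....
.....#..#.
..#..#....
...##.#.#.
..#...##..

Derivation:
Simulating step by step:
Generation 0 (given above): 13 live cells
Generation 1: 14 live cells
(generation 1 grid is the final answer)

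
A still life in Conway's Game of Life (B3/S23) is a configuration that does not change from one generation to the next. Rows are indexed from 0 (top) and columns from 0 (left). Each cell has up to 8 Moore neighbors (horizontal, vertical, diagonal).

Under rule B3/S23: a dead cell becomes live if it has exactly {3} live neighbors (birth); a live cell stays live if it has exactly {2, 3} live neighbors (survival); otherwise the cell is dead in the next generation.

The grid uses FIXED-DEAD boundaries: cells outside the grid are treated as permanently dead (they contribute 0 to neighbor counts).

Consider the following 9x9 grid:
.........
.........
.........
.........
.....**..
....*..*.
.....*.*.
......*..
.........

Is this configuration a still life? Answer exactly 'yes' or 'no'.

Answer: yes

Derivation:
Compute generation 1 and compare to generation 0 (given above):
Generation 1:
.........
.........
.........
.........
.....**..
....*..*.
.....*.*.
......*..
.........
The grids are IDENTICAL -> still life.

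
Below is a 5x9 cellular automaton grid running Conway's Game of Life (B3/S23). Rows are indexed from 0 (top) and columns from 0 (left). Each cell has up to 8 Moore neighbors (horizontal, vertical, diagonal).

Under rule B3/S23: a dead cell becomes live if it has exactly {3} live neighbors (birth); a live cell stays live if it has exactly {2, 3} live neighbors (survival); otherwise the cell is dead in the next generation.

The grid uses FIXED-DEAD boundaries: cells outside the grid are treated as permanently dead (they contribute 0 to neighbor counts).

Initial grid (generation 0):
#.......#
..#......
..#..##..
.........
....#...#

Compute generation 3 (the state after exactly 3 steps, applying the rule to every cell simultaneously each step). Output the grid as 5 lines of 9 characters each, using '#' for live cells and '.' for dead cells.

Simulating step by step:
Generation 0 (given above): 8 live cells
Generation 1: 2 live cells
.........
.#.......
.........
.....#...
.........
Generation 2: 0 live cells
.........
.........
.........
.........
.........
Generation 3: 0 live cells
(generation 3 grid is the final answer)

Answer: .........
.........
.........
.........
.........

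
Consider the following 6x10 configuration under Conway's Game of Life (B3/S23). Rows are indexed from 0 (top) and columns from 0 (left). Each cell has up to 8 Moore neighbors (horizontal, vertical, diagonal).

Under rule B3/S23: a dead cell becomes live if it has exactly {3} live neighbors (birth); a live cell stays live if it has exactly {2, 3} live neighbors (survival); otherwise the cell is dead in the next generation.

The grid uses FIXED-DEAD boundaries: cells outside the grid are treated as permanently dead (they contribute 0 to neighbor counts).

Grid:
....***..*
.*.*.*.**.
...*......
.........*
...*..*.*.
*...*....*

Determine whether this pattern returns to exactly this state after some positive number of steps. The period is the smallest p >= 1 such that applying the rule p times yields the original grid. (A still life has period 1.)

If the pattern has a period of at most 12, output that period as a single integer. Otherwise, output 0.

Simulating and comparing each generation to the original:
Gen 0 (original, given above): 17 live cells
Gen 1: 15 live cells, differs from original
Gen 2: 12 live cells, differs from original
Gen 3: 11 live cells, differs from original
Gen 4: 10 live cells, differs from original
Gen 5: 10 live cells, differs from original
Gen 6: 9 live cells, differs from original
Gen 7: 9 live cells, differs from original
Gen 8: 11 live cells, differs from original
Gen 9: 12 live cells, differs from original
Gen 10: 17 live cells, differs from original
Gen 11: 12 live cells, differs from original
Gen 12: 14 live cells, differs from original
No period found within 12 steps.

Answer: 0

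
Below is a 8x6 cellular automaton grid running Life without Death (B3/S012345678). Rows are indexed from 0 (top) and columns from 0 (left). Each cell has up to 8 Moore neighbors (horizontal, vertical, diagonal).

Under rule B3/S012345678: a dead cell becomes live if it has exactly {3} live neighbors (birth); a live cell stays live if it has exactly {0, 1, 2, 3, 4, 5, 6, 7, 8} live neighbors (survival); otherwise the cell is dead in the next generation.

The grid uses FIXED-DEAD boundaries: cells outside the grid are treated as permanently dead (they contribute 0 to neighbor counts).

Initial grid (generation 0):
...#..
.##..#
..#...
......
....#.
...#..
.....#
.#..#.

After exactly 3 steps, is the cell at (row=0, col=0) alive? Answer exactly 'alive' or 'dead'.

Answer: dead

Derivation:
Simulating step by step:
Generation 0 (given above): 10 live cells
Generation 1: 15 live cells
..##..
.###.#
.##...
......
....#.
...##.
....##
.#..#.
Generation 2: 21 live cells
.####.
.#####
.###..
......
...##.
...##.
....##
.#..##
Generation 3: 24 live cells
.#####
######
.###..
....#.
...##.
...##.
....##
.#..##

Cell (0,0) at generation 3: 0 -> dead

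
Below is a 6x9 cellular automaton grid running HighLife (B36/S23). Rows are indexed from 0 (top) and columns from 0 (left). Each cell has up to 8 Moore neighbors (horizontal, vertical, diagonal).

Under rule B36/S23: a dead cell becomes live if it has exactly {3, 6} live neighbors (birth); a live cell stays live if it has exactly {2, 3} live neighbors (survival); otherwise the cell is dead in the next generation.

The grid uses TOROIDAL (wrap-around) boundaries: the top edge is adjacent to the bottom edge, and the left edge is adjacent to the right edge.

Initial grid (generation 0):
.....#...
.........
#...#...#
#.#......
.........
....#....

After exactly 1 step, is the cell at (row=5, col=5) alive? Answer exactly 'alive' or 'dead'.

Answer: dead

Derivation:
Simulating step by step:
Generation 0 (given above): 7 live cells
Generation 1: 6 live cells
.........
.........
##......#
##......#
.........
.........

Cell (5,5) at generation 1: 0 -> dead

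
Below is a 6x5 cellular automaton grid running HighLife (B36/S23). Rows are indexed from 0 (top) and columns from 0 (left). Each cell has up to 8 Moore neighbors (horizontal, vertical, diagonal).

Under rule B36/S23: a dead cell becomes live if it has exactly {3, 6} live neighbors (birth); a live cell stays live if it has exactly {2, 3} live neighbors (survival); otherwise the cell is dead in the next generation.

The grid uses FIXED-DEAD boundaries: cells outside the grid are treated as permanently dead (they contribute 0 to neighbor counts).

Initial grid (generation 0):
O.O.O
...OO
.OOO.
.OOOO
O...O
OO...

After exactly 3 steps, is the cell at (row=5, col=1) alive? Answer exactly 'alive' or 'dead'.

Simulating step by step:
Generation 0 (given above): 16 live cells
Generation 1: 9 live cells
....O
....O
.O...
O...O
O...O
OO...
Generation 2: 5 live cells
.....
.....
.....
OO...
O....
OO...
Generation 3: 4 live cells
.....
.....
.....
OO...
.....
OO...

Cell (5,1) at generation 3: 1 -> alive

Answer: alive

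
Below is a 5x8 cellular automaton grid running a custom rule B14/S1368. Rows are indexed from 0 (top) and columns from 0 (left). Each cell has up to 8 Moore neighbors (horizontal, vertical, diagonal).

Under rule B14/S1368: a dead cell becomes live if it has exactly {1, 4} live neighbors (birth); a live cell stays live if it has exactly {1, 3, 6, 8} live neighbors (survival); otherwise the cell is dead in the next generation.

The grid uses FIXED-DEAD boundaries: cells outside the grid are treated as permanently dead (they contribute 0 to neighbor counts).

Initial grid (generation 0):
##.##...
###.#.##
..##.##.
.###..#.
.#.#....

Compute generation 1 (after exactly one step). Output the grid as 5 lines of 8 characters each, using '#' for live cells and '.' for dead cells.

Simulating step by step:
Generation 0 (given above): 20 live cells
Generation 1: 14 live cells
(generation 1 grid is the final answer)

Answer: #.##....
#.....#.
..#.#..#
.##.#...
.....###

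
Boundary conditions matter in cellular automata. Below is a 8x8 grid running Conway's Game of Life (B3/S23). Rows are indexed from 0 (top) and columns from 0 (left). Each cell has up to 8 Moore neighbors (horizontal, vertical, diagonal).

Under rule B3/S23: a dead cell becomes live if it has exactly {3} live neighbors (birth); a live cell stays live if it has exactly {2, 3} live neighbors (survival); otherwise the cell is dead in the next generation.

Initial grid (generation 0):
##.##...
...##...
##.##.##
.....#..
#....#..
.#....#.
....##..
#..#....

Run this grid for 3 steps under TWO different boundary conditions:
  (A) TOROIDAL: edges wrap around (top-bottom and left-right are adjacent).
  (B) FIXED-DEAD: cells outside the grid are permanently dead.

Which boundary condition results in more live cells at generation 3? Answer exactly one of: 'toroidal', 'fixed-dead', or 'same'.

Under TOROIDAL boundary, generation 3:
..##....
..#.....
.....###
..#.#...
.#..#.##
...#..##
.##.#.##
#.##...#
Population = 24

Under FIXED-DEAD boundary, generation 3:
........
..##....
.##.##..
.##.##..
....#.#.
....#...
...#....
...###..
Population = 17

Comparison: toroidal=24, fixed-dead=17 -> toroidal

Answer: toroidal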